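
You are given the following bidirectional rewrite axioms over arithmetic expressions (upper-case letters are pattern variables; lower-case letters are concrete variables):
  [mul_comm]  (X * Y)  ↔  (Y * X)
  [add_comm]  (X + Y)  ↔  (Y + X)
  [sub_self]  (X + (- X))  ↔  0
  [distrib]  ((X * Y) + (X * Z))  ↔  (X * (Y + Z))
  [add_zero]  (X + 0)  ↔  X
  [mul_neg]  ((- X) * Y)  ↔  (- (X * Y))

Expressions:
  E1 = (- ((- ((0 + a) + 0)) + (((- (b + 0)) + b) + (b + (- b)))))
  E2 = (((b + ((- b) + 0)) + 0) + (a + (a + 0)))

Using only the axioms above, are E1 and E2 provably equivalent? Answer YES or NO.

All listed rules preserve value, hence provable equivalence implies equal values everywhere; look for a separating assignment.
a=1, b=0 gives E1 ↦ 1, E2 ↦ 2; values differ ⇒ not provably equivalent.

NO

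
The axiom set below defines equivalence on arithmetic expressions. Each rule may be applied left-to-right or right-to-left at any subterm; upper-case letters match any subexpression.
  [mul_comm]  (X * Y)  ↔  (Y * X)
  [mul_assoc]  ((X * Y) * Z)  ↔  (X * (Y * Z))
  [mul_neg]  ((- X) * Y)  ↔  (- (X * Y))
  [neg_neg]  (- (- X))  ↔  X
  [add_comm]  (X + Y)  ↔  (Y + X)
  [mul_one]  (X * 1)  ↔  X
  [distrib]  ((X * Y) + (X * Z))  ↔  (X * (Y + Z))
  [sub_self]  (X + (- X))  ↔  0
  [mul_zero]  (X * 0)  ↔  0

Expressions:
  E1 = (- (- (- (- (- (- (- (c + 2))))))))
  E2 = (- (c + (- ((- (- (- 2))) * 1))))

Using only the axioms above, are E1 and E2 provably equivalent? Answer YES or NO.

YES

(1) (- (- (- (- (- (- (c + 2)))))))  =[neg_neg →]=  (- (- (- (- (c + 2)))))    ⊢ (- (- (- (- (- (c + 2))))))
(2) (- (- (c + 2)))  =[neg_neg →]=  (c + 2)    ⊢ (- (- (- (c + 2))))
(3) (- (- (c + 2)))  =[neg_neg →]=  (c + 2)    ⊢ (- (c + 2))
(4) 2  =[neg_neg ←]=  (- (- 2))    ⊢ (- (c + (- (- 2))))
(5) (- 2)  =[mul_one ←]=  ((- 2) * 1)    ⊢ (- (c + (- ((- 2) * 1))))
(6) 2  =[neg_neg ←]=  (- (- 2))    ⊢ E2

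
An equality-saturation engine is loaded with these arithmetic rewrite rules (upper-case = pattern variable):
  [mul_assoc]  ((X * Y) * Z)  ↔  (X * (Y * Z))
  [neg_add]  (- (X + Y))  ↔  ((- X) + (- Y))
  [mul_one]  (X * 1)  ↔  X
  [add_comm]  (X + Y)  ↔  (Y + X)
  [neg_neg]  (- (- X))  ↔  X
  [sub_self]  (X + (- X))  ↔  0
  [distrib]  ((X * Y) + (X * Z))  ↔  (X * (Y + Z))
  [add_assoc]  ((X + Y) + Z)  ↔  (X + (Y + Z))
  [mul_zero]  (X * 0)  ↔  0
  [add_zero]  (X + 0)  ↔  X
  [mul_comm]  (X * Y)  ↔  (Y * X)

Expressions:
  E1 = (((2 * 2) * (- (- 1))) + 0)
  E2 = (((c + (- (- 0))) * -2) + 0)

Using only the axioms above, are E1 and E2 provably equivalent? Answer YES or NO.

NO

All listed rules preserve value, hence provable equivalence implies equal values everywhere; look for a separating assignment.
c=0 gives E1 ↦ 4, E2 ↦ 0; values differ ⇒ not provably equivalent.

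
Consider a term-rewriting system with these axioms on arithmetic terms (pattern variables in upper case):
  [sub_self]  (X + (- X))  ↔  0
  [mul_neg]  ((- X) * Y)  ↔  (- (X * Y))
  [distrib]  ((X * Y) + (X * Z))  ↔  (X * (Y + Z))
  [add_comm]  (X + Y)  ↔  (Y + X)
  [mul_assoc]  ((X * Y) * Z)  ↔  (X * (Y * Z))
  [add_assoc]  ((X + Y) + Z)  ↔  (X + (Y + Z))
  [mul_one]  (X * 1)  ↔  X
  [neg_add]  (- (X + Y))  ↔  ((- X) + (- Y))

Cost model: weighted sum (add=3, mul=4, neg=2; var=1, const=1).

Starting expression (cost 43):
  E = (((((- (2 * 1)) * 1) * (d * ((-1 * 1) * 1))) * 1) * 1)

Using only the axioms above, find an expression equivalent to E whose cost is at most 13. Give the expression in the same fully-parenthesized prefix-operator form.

(1) (((((- (2 * 1)) * 1) * (d * ((-1 * 1) * 1))) * 1) * 1)  =[mul_one →]=  ((((- (2 * 1)) * 1) * (d * ((-1 * 1) * 1))) * 1)
(2) ((- (2 * 1)) * 1)  =[mul_one →]=  (- (2 * 1))    ⊢ (((- (2 * 1)) * (d * ((-1 * 1) * 1))) * 1)
(3) ((-1 * 1) * 1)  =[mul_one →]=  (-1 * 1)    ⊢ (((- (2 * 1)) * (d * (-1 * 1))) * 1)
(4) (2 * 1)  =[mul_one →]=  2    ⊢ (((- 2) * (d * (-1 * 1))) * 1)
(5) (((- 2) * (d * (-1 * 1))) * 1)  =[mul_one →]=  ((- 2) * (d * (-1 * 1)))
(6) (-1 * 1)  =[mul_one →]=  -1    ⊢ cost 13, within 13

((- 2) * (d * -1))   [cost 13]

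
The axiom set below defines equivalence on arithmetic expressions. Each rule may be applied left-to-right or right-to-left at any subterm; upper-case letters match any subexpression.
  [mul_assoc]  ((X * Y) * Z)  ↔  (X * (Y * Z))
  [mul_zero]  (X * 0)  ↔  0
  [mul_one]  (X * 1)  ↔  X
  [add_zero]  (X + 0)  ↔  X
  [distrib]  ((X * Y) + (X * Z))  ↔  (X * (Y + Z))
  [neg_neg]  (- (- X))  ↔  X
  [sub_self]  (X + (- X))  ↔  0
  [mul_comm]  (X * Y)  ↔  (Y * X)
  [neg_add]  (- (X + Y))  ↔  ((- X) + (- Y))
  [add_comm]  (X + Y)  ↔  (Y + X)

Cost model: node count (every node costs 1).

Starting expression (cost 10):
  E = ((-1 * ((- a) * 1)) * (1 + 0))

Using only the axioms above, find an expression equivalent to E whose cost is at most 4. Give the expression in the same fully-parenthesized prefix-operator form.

1. [mul_one →] ((- a) * 1)  →  (- a);  E = ((-1 * (- a)) * (1 + 0))
2. [add_zero →] (1 + 0)  →  1;  E = ((-1 * (- a)) * 1)
3. [mul_one →] ((-1 * (- a)) * 1)  →  (-1 * (- a));  cost 4 ≤ 4, done

(-1 * (- a))   [cost 4]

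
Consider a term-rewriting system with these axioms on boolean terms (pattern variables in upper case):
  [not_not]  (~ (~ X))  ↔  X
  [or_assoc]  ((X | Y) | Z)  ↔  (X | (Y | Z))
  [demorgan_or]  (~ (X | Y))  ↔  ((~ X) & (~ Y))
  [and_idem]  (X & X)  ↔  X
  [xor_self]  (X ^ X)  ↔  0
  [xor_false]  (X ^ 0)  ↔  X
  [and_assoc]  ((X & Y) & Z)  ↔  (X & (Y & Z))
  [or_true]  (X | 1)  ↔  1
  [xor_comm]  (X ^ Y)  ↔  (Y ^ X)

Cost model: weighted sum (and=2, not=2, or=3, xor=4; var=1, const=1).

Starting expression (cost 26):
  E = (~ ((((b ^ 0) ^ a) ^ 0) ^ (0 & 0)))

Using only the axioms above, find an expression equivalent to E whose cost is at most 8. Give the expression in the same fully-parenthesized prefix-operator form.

(~ (b ^ a))   [cost 8]

1. [xor_false →] (((b ^ 0) ^ a) ^ 0)  →  ((b ^ 0) ^ a);  E = (~ (((b ^ 0) ^ a) ^ (0 & 0)))
2. [and_idem →] (0 & 0)  →  0;  E = (~ (((b ^ 0) ^ a) ^ 0))
3. [xor_false →] (b ^ 0)  →  b;  E = (~ ((b ^ a) ^ 0))
4. [xor_false →] ((b ^ a) ^ 0)  →  (b ^ a);  cost 8 ≤ 8, done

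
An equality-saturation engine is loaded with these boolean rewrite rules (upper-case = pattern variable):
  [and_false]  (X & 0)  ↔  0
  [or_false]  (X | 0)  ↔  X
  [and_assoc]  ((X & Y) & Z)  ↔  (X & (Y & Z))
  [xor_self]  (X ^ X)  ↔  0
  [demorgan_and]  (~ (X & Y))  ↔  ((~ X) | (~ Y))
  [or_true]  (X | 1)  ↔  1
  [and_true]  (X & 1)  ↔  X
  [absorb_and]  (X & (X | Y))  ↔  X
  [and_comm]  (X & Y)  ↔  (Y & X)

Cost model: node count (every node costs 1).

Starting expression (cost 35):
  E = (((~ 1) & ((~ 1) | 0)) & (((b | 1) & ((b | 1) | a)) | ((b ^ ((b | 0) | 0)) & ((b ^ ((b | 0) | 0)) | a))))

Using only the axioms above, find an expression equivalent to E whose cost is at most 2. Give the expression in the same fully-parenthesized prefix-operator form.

(~ 1)   [cost 2]

step 1: absorb_and (→) rewrites ((b ^ ((b | 0) | 0)) & ((b ^ ((b | 0) | 0)) | a)) into (b ^ ((b | 0) | 0)), now (((~ 1) & ((~ 1) | 0)) & (((b | 1) & ((b | 1) | a)) | (b ^ ((b | 0) | 0))))
step 2: absorb_and (→) rewrites ((~ 1) & ((~ 1) | 0)) into (~ 1), now ((~ 1) & (((b | 1) & ((b | 1) | a)) | (b ^ ((b | 0) | 0))))
step 3: or_false (→) rewrites ((b | 0) | 0) into (b | 0), now ((~ 1) & (((b | 1) & ((b | 1) | a)) | (b ^ (b | 0))))
step 4: or_false (→) rewrites (b | 0) into b, now ((~ 1) & (((b | 1) & ((b | 1) | a)) | (b ^ b)))
step 5: absorb_and (→) rewrites ((b | 1) & ((b | 1) | a)) into (b | 1), now ((~ 1) & ((b | 1) | (b ^ b)))
step 6: xor_self (→) rewrites (b ^ b) into 0, now ((~ 1) & ((b | 1) | 0))
step 7: or_true (→) rewrites (b | 1) into 1, now ((~ 1) & (1 | 0))
step 8: or_false (→) rewrites (1 | 0) into 1, now ((~ 1) & 1)
step 9: and_true (→) rewrites ((~ 1) & 1) into (~ 1), reaching cost 2 (bound 2)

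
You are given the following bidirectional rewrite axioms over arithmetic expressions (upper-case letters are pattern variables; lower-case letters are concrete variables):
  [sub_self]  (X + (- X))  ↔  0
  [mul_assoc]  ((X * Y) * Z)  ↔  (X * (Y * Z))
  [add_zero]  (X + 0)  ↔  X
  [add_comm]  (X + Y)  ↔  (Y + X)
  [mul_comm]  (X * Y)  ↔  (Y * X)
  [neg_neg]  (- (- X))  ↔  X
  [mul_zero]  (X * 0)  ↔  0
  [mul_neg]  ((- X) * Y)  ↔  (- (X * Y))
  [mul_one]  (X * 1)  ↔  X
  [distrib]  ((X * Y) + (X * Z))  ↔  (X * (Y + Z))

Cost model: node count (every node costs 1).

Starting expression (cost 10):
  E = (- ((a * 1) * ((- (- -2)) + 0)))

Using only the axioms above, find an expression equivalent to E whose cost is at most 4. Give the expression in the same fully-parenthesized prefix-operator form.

(- (a * -2))   [cost 4]

step 1: add_zero (→) rewrites ((- (- -2)) + 0) into (- (- -2)), now (- ((a * 1) * (- (- -2))))
step 2: mul_one (→) rewrites (a * 1) into a, now (- (a * (- (- -2))))
step 3: neg_neg (→) rewrites (- (- -2)) into -2, reaching cost 4 (bound 4)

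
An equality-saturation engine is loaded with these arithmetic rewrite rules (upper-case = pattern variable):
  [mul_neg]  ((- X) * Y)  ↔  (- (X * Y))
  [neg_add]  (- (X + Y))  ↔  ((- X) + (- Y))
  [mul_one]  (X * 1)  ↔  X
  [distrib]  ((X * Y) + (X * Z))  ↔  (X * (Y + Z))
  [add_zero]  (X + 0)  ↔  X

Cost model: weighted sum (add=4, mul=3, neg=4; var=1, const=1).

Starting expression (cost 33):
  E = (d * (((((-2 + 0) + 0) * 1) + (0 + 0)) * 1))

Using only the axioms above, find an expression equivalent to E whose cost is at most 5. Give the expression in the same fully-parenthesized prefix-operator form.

(d * -2)   [cost 5]

step 1: mul_one (→) rewrites (((((-2 + 0) + 0) * 1) + (0 + 0)) * 1) into ((((-2 + 0) + 0) * 1) + (0 + 0)), now (d * ((((-2 + 0) + 0) * 1) + (0 + 0)))
step 2: add_zero (→) rewrites (-2 + 0) into -2, now (d * (((-2 + 0) * 1) + (0 + 0)))
step 3: add_zero (→) rewrites (-2 + 0) into -2, now (d * ((-2 * 1) + (0 + 0)))
step 4: mul_one (→) rewrites (-2 * 1) into -2, now (d * (-2 + (0 + 0)))
step 5: add_zero (→) rewrites (0 + 0) into 0, now (d * (-2 + 0))
step 6: add_zero (→) rewrites (-2 + 0) into -2, reaching cost 5 (bound 5)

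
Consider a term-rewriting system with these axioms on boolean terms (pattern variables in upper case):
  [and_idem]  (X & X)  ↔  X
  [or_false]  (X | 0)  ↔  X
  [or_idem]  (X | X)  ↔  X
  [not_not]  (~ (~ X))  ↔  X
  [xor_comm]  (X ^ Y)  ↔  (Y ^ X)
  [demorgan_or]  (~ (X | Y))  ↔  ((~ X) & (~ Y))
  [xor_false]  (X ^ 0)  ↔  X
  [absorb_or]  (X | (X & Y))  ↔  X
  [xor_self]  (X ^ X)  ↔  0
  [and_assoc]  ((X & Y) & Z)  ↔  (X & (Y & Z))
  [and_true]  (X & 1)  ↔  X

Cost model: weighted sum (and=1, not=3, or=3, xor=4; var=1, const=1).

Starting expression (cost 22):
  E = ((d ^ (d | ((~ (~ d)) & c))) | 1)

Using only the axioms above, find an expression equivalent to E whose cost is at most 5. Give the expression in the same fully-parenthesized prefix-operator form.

1. [not_not →] (~ (~ d))  →  d;  E = ((d ^ (d | (d & c))) | 1)
2. [absorb_or →] (d | (d & c))  →  d;  E = ((d ^ d) | 1)
3. [xor_self →] (d ^ d)  →  0;  cost 5 ≤ 5, done

(0 | 1)   [cost 5]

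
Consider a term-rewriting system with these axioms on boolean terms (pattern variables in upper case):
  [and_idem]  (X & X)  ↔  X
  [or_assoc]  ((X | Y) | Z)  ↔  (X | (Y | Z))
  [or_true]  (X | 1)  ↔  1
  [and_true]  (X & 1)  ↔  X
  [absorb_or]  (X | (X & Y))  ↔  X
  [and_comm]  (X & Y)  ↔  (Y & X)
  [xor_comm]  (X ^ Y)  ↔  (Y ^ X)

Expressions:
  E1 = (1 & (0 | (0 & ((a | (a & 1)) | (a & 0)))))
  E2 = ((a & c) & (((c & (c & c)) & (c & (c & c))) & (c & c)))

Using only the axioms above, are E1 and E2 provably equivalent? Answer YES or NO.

NO

Every axiom is a valid identity, so a rewrite proof would force E1 and E2 to agree under every assignment.
At a=1, c=1: E1 = 0 but E2 = 1; they differ, so no derivation exists.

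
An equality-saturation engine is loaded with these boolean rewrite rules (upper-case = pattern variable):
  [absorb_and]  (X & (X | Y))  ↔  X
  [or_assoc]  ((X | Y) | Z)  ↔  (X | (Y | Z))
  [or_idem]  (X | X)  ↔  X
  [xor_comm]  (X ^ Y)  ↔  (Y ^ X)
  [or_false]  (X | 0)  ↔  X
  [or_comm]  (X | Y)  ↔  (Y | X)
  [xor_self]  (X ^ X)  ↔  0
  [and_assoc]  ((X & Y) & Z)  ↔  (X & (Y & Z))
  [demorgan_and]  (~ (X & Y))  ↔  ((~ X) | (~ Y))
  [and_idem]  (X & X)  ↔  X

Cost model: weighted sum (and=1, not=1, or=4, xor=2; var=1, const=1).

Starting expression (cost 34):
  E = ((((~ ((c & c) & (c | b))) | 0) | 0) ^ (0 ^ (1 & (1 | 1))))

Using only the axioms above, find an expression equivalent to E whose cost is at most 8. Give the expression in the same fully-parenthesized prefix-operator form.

((0 ^ 1) ^ (~ c))   [cost 8]

1. [or_false →] ((~ ((c & c) & (c | b))) | 0)  →  (~ ((c & c) & (c | b)));  E = (((~ ((c & c) & (c | b))) | 0) ^ (0 ^ (1 & (1 | 1))))
2. [or_false →] ((~ ((c & c) & (c | b))) | 0)  →  (~ ((c & c) & (c | b)));  E = ((~ ((c & c) & (c | b))) ^ (0 ^ (1 & (1 | 1))))
3. [xor_comm →] ((~ ((c & c) & (c | b))) ^ (0 ^ (1 & (1 | 1))))  →  ((0 ^ (1 & (1 | 1))) ^ (~ ((c & c) & (c | b))))
4. [absorb_and →] (1 & (1 | 1))  →  1;  E = ((0 ^ 1) ^ (~ ((c & c) & (c | b))))
5. [and_idem →] (c & c)  →  c;  E = ((0 ^ 1) ^ (~ (c & (c | b))))
6. [absorb_and →] (c & (c | b))  →  c;  cost 8 ≤ 8, done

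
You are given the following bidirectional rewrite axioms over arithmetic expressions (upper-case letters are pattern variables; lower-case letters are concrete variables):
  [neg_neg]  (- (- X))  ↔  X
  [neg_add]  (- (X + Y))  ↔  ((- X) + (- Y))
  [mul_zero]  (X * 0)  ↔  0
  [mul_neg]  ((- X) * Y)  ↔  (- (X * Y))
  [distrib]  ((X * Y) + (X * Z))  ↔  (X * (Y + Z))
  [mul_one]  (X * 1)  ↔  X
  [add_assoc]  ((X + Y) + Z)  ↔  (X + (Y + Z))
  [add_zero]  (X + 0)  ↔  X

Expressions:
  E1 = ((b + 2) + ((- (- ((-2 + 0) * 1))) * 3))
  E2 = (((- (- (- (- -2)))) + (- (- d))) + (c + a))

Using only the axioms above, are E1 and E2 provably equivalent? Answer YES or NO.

NO

All listed rules preserve value, hence provable equivalence implies equal values everywhere; look for a separating assignment.
a=0, b=0, c=0, d=0 gives E1 ↦ -4, E2 ↦ -2; values differ ⇒ not provably equivalent.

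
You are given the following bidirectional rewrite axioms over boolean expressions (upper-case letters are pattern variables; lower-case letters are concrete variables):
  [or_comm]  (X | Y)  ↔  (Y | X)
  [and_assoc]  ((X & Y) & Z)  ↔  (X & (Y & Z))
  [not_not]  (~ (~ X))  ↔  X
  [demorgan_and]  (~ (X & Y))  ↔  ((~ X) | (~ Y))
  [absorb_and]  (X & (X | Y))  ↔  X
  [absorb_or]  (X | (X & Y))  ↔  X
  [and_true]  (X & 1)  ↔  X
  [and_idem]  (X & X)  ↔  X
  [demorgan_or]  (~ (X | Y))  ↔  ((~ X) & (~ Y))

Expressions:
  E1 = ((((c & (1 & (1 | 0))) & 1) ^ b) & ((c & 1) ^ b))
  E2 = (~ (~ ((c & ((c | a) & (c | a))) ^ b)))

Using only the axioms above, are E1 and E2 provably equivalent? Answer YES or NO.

YES

(1) (1 & (1 | 0))  =[absorb_and →]=  1    ⊢ ((((c & 1) & 1) ^ b) & ((c & 1) ^ b))
(2) (c & 1)  =[and_true →]=  c    ⊢ (((c & 1) ^ b) & ((c & 1) ^ b))
(3) (((c & 1) ^ b) & ((c & 1) ^ b))  =[and_idem →]=  ((c & 1) ^ b)
(4) (c & 1)  =[and_true →]=  c    ⊢ (c ^ b)
(5) (c ^ b)  =[not_not ←]=  (~ (~ (c ^ b)))
(6) c  =[absorb_and ←]=  (c & (c | a))    ⊢ (~ (~ ((c & (c | a)) ^ b)))
(7) (c | a)  =[and_idem ←]=  ((c | a) & (c | a))    ⊢ E2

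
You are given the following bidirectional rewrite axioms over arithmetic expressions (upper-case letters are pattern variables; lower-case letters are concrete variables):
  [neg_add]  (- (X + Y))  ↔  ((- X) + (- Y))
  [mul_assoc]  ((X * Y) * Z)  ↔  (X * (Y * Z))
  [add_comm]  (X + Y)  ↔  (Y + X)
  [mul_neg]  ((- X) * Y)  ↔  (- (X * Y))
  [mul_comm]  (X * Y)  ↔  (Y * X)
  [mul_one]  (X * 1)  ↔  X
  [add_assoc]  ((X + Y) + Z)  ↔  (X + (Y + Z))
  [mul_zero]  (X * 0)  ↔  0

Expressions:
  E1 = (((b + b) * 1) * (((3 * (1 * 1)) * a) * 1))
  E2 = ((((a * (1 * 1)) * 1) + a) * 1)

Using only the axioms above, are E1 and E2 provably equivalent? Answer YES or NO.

Every axiom is a valid identity, so a rewrite proof would force E1 and E2 to agree under every assignment.
At a=1, b=0: E1 = 0 but E2 = 2; they differ, so no derivation exists.

NO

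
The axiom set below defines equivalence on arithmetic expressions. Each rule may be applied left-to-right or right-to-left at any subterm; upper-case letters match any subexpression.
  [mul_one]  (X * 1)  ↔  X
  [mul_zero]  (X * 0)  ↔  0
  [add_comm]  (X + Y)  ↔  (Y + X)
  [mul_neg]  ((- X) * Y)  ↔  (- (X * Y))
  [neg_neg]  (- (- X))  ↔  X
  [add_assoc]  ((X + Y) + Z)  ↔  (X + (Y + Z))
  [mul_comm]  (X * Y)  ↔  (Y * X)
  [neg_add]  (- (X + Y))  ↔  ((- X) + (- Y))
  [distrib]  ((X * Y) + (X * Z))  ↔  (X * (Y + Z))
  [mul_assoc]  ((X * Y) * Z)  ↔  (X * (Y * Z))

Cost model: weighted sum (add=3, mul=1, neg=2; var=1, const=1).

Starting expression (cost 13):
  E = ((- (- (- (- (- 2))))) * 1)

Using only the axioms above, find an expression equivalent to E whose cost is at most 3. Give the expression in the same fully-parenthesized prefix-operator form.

(- 2)   [cost 3]

1. [neg_neg →] (- (- (- (- 2))))  →  (- (- 2));  E = ((- (- (- 2))) * 1)
2. [mul_one →] ((- (- (- 2))) * 1)  →  (- (- (- 2)))
3. [neg_neg →] (- (- (- 2)))  →  (- 2);  cost 3 ≤ 3, done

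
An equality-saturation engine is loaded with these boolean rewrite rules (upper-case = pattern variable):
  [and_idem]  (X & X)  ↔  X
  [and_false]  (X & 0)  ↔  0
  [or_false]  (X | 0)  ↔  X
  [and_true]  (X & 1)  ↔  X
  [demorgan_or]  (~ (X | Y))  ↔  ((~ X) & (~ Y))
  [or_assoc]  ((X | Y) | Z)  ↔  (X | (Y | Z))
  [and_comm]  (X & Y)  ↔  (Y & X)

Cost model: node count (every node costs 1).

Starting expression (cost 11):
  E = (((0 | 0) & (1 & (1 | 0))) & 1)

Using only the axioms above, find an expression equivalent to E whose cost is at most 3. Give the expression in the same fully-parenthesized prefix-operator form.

(1) (1 | 0)  =[or_false →]=  1    ⊢ (((0 | 0) & (1 & 1)) & 1)
(2) (1 & 1)  =[and_idem →]=  1    ⊢ (((0 | 0) & 1) & 1)
(3) ((0 | 0) & 1)  =[and_true →]=  (0 | 0)    ⊢ ((0 | 0) & 1)
(4) ((0 | 0) & 1)  =[and_true →]=  (0 | 0)    ⊢ cost 3, within 3

(0 | 0)   [cost 3]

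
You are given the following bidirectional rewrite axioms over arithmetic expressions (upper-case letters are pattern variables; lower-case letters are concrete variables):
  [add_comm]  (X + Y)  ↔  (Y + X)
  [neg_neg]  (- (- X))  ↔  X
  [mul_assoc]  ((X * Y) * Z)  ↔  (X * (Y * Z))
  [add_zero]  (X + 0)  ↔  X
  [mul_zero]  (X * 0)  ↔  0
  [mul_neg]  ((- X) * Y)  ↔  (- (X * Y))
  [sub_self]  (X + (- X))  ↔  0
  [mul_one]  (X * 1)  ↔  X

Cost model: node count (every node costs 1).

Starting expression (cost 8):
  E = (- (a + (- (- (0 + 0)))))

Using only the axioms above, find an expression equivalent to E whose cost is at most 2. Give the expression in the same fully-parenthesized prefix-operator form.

1. [neg_neg →] (- (- (0 + 0)))  →  (0 + 0);  E = (- (a + (0 + 0)))
2. [add_zero →] (0 + 0)  →  0;  E = (- (a + 0))
3. [add_zero →] (a + 0)  →  a;  cost 2 ≤ 2, done

(- a)   [cost 2]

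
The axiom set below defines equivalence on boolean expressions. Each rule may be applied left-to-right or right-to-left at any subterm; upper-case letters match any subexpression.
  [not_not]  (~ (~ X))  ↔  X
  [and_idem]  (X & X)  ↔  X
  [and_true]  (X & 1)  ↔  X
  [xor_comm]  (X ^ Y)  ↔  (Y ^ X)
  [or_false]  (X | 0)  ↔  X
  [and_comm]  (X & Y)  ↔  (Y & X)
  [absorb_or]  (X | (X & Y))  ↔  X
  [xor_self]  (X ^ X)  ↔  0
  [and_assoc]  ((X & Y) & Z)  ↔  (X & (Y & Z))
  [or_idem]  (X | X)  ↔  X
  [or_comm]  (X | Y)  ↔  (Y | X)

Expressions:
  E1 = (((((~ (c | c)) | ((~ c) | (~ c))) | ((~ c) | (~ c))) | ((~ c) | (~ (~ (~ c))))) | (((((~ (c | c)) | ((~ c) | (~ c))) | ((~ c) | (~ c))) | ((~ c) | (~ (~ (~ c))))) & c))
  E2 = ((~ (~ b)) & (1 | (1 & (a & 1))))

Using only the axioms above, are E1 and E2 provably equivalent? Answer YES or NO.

NO

All listed rules preserve value, hence provable equivalence implies equal values everywhere; look for a separating assignment.
a=0, b=0, c=0 gives E1 ↦ 1, E2 ↦ 0; values differ ⇒ not provably equivalent.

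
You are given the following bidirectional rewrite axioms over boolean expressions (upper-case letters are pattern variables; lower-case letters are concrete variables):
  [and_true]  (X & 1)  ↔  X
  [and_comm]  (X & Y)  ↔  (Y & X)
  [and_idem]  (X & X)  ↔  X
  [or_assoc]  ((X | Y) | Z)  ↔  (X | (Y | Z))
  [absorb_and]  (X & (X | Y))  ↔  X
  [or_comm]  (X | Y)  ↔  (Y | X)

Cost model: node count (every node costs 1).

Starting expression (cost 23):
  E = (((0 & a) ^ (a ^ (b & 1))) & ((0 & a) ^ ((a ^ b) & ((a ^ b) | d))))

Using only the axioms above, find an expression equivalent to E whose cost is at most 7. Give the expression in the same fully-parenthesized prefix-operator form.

((0 & a) ^ (a ^ b))   [cost 7]

step 1: and_true (→) rewrites (b & 1) into b, now (((0 & a) ^ (a ^ b)) & ((0 & a) ^ ((a ^ b) & ((a ^ b) | d))))
step 2: absorb_and (→) rewrites ((a ^ b) & ((a ^ b) | d)) into (a ^ b), now (((0 & a) ^ (a ^ b)) & ((0 & a) ^ (a ^ b)))
step 3: and_idem (→) rewrites (((0 & a) ^ (a ^ b)) & ((0 & a) ^ (a ^ b))) into ((0 & a) ^ (a ^ b)), reaching cost 7 (bound 7)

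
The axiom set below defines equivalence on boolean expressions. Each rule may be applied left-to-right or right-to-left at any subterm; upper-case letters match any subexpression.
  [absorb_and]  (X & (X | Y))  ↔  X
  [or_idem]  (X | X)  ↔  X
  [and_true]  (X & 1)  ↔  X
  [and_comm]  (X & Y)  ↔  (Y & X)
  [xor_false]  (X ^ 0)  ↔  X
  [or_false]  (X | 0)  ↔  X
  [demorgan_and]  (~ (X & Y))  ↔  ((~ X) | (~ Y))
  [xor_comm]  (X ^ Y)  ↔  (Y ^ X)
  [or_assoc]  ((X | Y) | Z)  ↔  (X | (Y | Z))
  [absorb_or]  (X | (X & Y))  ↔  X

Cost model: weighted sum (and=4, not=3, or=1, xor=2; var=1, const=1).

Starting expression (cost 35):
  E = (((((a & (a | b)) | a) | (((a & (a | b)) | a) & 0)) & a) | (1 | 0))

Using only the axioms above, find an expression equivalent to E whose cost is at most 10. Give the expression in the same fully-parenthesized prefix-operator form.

((a & a) | (1 | 0))   [cost 10]

step 1: absorb_or (→) rewrites (((a & (a | b)) | a) | (((a & (a | b)) | a) & 0)) into ((a & (a | b)) | a), now ((((a & (a | b)) | a) & a) | (1 | 0))
step 2: absorb_and (→) rewrites (a & (a | b)) into a, now (((a | a) & a) | (1 | 0))
step 3: or_idem (→) rewrites (a | a) into a, reaching cost 10 (bound 10)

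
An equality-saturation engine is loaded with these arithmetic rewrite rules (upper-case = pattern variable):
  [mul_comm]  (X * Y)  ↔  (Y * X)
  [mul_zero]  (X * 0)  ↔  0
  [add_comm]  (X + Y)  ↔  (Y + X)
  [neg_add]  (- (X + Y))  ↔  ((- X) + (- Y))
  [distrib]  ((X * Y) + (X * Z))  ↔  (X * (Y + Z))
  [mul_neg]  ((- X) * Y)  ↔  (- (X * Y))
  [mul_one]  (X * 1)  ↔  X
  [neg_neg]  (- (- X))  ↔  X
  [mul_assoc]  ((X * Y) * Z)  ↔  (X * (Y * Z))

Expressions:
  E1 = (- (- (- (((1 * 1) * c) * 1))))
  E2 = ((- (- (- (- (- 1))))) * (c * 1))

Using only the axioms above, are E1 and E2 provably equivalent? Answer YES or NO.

1. [mul_one →] (1 * 1)  →  1;  E1 = (- (- (- ((1 * c) * 1))))
2. [neg_neg →] (- (- (- ((1 * c) * 1))))  →  (- ((1 * c) * 1))
3. [mul_one →] ((1 * c) * 1)  →  (1 * c);  E1 = (- (1 * c))
4. [mul_comm →] (1 * c)  →  (c * 1);  E1 = (- (c * 1))
5. [mul_one ←] c  →  (c * 1);  E1 = (- ((c * 1) * 1))
6. [mul_comm →] ((c * 1) * 1)  →  (1 * (c * 1));  E1 = (- (1 * (c * 1)))
7. [mul_neg ←] (- (1 * (c * 1)))  →  ((- 1) * (c * 1))
8. [neg_neg ←] 1  →  (- (- 1));  E1 = ((- (- (- 1))) * (c * 1))
9. [neg_neg ←] (- (- 1))  →  (- (- (- (- 1))));  this is E2

YES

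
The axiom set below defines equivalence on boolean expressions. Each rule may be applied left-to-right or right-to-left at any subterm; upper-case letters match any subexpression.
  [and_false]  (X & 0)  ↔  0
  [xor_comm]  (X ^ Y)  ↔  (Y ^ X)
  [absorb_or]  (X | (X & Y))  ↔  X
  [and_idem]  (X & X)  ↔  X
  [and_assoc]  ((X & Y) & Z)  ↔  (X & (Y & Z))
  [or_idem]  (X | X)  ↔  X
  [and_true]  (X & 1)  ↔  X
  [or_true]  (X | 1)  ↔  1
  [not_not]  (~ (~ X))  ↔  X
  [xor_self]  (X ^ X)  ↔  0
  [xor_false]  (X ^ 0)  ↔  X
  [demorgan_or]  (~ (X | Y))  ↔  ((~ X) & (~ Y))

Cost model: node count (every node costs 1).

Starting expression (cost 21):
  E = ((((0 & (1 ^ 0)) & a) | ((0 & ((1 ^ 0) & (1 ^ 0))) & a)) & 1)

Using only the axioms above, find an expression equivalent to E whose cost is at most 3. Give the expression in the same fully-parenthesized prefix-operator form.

(0 & a)   [cost 3]

1. [and_idem →] ((1 ^ 0) & (1 ^ 0))  →  (1 ^ 0);  E = ((((0 & (1 ^ 0)) & a) | ((0 & (1 ^ 0)) & a)) & 1)
2. [or_idem →] (((0 & (1 ^ 0)) & a) | ((0 & (1 ^ 0)) & a))  →  ((0 & (1 ^ 0)) & a);  E = (((0 & (1 ^ 0)) & a) & 1)
3. [xor_false →] (1 ^ 0)  →  1;  E = (((0 & 1) & a) & 1)
4. [and_true →] (((0 & 1) & a) & 1)  →  ((0 & 1) & a)
5. [and_true →] (0 & 1)  →  0;  cost 3 ≤ 3, done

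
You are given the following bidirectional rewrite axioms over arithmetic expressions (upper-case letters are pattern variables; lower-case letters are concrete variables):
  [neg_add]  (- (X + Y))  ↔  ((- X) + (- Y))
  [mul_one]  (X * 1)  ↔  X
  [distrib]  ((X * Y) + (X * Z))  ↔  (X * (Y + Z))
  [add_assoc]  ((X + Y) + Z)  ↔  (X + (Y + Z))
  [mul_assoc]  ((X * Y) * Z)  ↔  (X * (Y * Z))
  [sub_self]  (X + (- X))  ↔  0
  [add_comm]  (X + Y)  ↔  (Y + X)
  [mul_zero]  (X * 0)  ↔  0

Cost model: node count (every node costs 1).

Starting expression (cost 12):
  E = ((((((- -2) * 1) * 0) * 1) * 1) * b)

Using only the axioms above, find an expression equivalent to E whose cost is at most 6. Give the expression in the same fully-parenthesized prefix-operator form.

step 1: mul_one (→) rewrites ((((- -2) * 1) * 0) * 1) into (((- -2) * 1) * 0), now (((((- -2) * 1) * 0) * 1) * b)
step 2: mul_assoc (→) rewrites ((((- -2) * 1) * 0) * 1) into (((- -2) * 1) * (0 * 1)), now ((((- -2) * 1) * (0 * 1)) * b)
step 3: mul_one (→) rewrites (0 * 1) into 0, now ((((- -2) * 1) * 0) * b)
step 4: mul_assoc (→) rewrites ((((- -2) * 1) * 0) * b) into (((- -2) * 1) * (0 * b))
step 5: mul_one (→) rewrites ((- -2) * 1) into (- -2), reaching cost 6 (bound 6)

((- -2) * (0 * b))   [cost 6]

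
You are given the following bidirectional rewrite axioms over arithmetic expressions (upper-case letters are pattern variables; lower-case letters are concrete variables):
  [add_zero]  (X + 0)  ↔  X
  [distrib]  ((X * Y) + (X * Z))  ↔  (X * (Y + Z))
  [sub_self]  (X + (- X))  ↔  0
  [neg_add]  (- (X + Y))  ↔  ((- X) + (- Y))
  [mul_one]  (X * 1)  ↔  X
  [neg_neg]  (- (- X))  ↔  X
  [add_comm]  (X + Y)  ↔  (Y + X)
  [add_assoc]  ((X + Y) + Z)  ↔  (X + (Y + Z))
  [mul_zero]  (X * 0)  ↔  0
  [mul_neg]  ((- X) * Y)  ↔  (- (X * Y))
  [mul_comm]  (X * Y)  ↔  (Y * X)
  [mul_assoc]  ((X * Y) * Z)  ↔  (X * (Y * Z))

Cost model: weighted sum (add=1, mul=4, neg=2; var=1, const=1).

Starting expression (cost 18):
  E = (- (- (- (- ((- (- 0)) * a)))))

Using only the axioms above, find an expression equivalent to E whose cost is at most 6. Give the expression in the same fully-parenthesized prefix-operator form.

(0 * a)   [cost 6]

step 1: neg_neg (→) rewrites (- (- (- (- ((- (- 0)) * a))))) into (- (- ((- (- 0)) * a)))
step 2: neg_neg (→) rewrites (- (- 0)) into 0, now (- (- (0 * a)))
step 3: neg_neg (→) rewrites (- (- (0 * a))) into (0 * a), reaching cost 6 (bound 6)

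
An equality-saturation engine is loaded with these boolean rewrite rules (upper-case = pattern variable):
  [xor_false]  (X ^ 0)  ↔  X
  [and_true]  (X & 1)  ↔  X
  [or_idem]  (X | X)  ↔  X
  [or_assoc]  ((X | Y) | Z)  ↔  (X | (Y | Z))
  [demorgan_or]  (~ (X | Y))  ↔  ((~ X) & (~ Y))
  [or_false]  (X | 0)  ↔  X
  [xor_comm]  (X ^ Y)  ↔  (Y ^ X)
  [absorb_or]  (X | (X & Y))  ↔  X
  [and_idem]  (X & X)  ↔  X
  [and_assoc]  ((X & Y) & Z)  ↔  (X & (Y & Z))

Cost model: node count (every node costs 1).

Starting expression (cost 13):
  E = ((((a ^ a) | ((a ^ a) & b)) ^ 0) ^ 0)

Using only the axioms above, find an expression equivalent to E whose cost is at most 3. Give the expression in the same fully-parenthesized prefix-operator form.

(1) ((a ^ a) | ((a ^ a) & b))  =[absorb_or →]=  (a ^ a)    ⊢ (((a ^ a) ^ 0) ^ 0)
(2) (((a ^ a) ^ 0) ^ 0)  =[xor_false →]=  ((a ^ a) ^ 0)
(3) ((a ^ a) ^ 0)  =[xor_false →]=  (a ^ a)    ⊢ cost 3, within 3

(a ^ a)   [cost 3]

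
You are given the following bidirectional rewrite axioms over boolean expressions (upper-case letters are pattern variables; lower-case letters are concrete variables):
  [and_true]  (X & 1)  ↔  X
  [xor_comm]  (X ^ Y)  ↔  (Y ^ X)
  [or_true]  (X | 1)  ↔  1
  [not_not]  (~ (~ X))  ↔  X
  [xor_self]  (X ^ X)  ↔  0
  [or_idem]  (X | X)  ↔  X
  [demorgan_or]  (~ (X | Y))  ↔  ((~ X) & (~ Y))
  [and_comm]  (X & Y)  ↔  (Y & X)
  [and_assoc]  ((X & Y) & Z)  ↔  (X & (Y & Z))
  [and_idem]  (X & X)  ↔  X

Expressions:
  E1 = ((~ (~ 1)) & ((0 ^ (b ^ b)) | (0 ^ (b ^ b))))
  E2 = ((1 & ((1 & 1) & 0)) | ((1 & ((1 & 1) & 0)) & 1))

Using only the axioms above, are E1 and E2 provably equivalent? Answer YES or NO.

YES

1. [or_idem →] ((0 ^ (b ^ b)) | (0 ^ (b ^ b)))  →  (0 ^ (b ^ b));  E1 = ((~ (~ 1)) & (0 ^ (b ^ b)))
2. [xor_self →] (b ^ b)  →  0;  E1 = ((~ (~ 1)) & (0 ^ 0))
3. [not_not →] (~ (~ 1))  →  1;  E1 = (1 & (0 ^ 0))
4. [xor_self →] (0 ^ 0)  →  0;  E1 = (1 & 0)
5. [and_true ←] (1 & 0)  →  ((1 & 0) & 1)
6. [and_comm →] ((1 & 0) & 1)  →  (1 & (1 & 0))
7. [or_idem ←] (1 & (1 & 0))  →  ((1 & (1 & 0)) | (1 & (1 & 0)))
8. [and_idem ←] 1  →  (1 & 1);  E1 = ((1 & ((1 & 1) & 0)) | (1 & (1 & 0)))
9. [and_idem ←] 1  →  (1 & 1);  E1 = ((1 & ((1 & 1) & 0)) | (1 & ((1 & 1) & 0)))
10. [and_true ←] (1 & ((1 & 1) & 0))  →  ((1 & ((1 & 1) & 0)) & 1);  this is E2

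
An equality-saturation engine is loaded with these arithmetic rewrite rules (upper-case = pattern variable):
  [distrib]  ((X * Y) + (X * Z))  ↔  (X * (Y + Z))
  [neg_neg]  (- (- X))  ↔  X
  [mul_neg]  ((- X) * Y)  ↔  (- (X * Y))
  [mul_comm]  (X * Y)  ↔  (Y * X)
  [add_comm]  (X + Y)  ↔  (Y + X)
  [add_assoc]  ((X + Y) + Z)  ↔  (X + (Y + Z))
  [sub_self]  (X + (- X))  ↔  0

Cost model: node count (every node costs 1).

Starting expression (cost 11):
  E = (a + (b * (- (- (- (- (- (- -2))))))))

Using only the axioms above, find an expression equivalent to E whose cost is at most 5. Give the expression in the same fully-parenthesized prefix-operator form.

(a + (b * -2))   [cost 5]

(1) (- (- -2))  =[neg_neg →]=  -2    ⊢ (a + (b * (- (- (- (- -2))))))
(2) (- (- -2))  =[neg_neg →]=  -2    ⊢ (a + (b * (- (- -2))))
(3) (- (- -2))  =[neg_neg →]=  -2    ⊢ cost 5, within 5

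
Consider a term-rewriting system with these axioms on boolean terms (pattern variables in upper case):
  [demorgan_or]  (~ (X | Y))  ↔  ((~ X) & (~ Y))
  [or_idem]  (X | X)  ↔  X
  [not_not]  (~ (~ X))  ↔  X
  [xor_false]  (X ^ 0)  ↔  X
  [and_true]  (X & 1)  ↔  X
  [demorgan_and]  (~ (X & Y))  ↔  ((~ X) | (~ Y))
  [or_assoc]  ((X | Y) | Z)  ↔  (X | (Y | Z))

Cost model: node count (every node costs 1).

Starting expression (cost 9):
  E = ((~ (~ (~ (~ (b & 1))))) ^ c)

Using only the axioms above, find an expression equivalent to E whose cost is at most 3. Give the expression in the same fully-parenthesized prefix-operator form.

(b ^ c)   [cost 3]

(1) (~ (~ (~ (~ (b & 1)))))  =[not_not →]=  (~ (~ (b & 1)))    ⊢ ((~ (~ (b & 1))) ^ c)
(2) (~ (~ (b & 1)))  =[not_not →]=  (b & 1)    ⊢ ((b & 1) ^ c)
(3) (b & 1)  =[and_true →]=  b    ⊢ cost 3, within 3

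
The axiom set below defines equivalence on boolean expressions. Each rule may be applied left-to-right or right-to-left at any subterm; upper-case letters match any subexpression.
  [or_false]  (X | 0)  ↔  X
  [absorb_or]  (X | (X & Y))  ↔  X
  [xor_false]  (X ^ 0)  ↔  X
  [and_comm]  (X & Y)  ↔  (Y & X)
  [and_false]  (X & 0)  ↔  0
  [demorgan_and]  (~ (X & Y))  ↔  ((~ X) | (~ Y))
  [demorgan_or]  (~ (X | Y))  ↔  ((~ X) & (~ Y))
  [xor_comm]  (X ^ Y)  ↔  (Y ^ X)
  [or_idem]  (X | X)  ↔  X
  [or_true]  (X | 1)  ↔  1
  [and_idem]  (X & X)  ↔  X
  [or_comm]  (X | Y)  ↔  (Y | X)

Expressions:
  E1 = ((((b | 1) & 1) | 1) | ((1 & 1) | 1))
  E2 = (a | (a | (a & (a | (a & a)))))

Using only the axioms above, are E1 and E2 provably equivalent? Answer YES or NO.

All listed rules preserve value, hence provable equivalence implies equal values everywhere; look for a separating assignment.
a=0, b=0 gives E1 ↦ 1, E2 ↦ 0; values differ ⇒ not provably equivalent.

NO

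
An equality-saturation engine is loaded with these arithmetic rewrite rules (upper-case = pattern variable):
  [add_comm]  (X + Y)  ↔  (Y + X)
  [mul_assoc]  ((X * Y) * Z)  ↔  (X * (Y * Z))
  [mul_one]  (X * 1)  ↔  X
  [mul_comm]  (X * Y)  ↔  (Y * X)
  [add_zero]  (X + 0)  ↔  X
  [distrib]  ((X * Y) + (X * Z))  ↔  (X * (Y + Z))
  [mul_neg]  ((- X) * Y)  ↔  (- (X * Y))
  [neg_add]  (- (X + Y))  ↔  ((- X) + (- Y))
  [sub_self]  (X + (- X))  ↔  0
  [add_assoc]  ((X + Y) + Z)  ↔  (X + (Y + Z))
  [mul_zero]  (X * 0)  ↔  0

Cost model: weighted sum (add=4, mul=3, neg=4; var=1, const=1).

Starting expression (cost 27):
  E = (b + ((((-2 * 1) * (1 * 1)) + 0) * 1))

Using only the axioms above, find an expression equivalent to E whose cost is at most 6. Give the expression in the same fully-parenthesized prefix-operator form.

step 1: add_zero (→) rewrites (((-2 * 1) * (1 * 1)) + 0) into ((-2 * 1) * (1 * 1)), now (b + (((-2 * 1) * (1 * 1)) * 1))
step 2: mul_one (→) rewrites (1 * 1) into 1, now (b + (((-2 * 1) * 1) * 1))
step 3: mul_one (→) rewrites (((-2 * 1) * 1) * 1) into ((-2 * 1) * 1), now (b + ((-2 * 1) * 1))
step 4: mul_one (→) rewrites (-2 * 1) into -2, now (b + (-2 * 1))
step 5: mul_one (→) rewrites (-2 * 1) into -2, reaching cost 6 (bound 6)

(b + -2)   [cost 6]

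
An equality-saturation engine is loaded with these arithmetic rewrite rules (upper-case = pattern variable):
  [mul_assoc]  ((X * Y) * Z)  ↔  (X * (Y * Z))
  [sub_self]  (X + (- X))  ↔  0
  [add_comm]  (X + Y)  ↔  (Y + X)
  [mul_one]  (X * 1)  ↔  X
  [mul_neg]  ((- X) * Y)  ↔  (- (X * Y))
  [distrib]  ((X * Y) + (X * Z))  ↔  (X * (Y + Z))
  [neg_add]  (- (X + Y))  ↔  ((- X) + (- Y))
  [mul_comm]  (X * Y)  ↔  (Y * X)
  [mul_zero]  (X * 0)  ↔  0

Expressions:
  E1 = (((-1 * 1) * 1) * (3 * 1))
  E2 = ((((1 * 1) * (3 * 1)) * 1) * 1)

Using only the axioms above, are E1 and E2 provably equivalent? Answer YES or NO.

NO

All listed rules preserve value, hence provable equivalence implies equal values everywhere; look for a separating assignment.
the empty assignment (no variables occur) gives E1 ↦ -3, E2 ↦ 3; values differ ⇒ not provably equivalent.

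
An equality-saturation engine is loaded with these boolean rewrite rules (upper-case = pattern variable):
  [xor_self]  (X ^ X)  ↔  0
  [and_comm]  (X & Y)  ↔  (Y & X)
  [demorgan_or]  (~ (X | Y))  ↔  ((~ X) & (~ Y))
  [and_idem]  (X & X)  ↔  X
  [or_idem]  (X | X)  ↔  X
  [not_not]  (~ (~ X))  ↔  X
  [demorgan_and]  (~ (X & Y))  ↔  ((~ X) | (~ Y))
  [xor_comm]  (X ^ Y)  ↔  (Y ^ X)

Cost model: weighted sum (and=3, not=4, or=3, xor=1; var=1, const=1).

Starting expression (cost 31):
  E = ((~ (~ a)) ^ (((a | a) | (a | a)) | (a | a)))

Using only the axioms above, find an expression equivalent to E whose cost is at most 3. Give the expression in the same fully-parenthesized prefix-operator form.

(a ^ a)   [cost 3]

(1) ((a | a) | (a | a))  =[or_idem →]=  (a | a)    ⊢ ((~ (~ a)) ^ ((a | a) | (a | a)))
(2) (~ (~ a))  =[not_not →]=  a    ⊢ (a ^ ((a | a) | (a | a)))
(3) ((a | a) | (a | a))  =[or_idem →]=  (a | a)    ⊢ (a ^ (a | a))
(4) (a | a)  =[or_idem →]=  a    ⊢ cost 3, within 3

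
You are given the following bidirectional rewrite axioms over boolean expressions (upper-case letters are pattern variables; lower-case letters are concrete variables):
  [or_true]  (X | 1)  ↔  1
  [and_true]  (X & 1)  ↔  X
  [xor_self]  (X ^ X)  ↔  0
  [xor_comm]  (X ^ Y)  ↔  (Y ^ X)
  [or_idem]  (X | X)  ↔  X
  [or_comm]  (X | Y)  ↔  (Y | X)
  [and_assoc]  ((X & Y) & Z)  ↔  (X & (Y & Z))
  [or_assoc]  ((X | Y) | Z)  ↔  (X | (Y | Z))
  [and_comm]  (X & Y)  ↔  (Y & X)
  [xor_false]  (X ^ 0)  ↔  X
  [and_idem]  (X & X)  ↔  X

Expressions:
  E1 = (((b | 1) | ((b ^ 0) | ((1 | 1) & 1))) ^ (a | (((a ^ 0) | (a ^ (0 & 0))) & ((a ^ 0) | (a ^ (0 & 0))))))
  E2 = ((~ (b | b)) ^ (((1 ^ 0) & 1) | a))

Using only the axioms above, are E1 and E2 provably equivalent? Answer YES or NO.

The axioms are sound identities: if E1 ↔* E2 then E1 and E2 evaluate identically under any assignment.
Under a=0, b=0: E1 evaluates to 1, E2 to 0. Distinct ⇒ no rewrite sequence connects them.

NO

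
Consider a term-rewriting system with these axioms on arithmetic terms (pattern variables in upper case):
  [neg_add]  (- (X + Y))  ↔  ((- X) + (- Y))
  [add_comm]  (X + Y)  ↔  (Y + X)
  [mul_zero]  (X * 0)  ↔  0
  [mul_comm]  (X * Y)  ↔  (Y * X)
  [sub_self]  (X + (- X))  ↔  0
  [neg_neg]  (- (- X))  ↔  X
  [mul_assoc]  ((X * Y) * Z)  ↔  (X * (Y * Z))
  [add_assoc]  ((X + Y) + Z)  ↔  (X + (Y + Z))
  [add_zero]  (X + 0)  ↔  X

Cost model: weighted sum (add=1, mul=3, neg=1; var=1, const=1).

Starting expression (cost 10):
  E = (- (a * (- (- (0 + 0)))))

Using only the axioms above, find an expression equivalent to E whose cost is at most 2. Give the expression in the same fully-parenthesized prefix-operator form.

(- 0)   [cost 2]

1. [neg_neg →] (- (- (0 + 0)))  →  (0 + 0);  E = (- (a * (0 + 0)))
2. [add_zero →] (0 + 0)  →  0;  E = (- (a * 0))
3. [mul_zero →] (a * 0)  →  0;  cost 2 ≤ 2, done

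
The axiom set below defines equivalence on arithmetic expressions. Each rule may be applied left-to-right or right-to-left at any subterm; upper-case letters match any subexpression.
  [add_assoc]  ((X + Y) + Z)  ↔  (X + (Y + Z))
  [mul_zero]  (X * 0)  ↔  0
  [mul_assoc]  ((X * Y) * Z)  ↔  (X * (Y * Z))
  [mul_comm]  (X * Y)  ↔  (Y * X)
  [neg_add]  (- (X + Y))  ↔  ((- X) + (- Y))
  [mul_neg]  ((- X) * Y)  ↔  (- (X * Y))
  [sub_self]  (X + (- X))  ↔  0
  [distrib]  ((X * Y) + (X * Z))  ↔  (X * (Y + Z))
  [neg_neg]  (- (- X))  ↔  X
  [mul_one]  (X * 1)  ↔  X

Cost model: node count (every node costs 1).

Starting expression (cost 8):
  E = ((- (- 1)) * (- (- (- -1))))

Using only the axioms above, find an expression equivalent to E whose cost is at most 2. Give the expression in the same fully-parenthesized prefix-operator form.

(- -1)   [cost 2]

1. [neg_neg →] (- (- (- -1)))  →  (- -1);  E = ((- (- 1)) * (- -1))
2. [neg_neg →] (- (- 1))  →  1;  E = (1 * (- -1))
3. [mul_comm →] (1 * (- -1))  →  ((- -1) * 1)
4. [mul_one →] ((- -1) * 1)  →  (- -1);  cost 2 ≤ 2, done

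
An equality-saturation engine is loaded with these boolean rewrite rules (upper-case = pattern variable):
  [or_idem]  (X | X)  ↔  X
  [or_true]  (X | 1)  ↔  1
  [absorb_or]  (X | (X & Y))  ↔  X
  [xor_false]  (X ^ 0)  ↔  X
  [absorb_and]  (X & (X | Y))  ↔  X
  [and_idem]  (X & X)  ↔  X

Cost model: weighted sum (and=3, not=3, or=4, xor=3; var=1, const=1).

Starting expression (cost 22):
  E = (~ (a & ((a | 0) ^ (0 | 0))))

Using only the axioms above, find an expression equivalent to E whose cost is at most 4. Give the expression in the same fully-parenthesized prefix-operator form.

1. [or_idem →] (0 | 0)  →  0;  E = (~ (a & ((a | 0) ^ 0)))
2. [xor_false →] ((a | 0) ^ 0)  →  (a | 0);  E = (~ (a & (a | 0)))
3. [absorb_and →] (a & (a | 0))  →  a;  cost 4 ≤ 4, done

(~ a)   [cost 4]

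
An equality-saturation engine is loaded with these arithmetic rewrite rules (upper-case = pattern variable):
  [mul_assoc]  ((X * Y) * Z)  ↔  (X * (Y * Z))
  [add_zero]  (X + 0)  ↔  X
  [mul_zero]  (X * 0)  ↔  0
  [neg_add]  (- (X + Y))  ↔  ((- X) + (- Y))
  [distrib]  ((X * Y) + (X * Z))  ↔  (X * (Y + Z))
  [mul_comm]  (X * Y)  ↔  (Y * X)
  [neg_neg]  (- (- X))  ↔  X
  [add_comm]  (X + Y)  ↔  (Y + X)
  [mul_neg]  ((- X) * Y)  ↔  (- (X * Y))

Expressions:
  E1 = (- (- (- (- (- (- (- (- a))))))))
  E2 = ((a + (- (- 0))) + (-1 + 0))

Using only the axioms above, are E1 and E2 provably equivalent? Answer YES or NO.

The axioms are sound identities: if E1 ↔* E2 then E1 and E2 evaluate identically under any assignment.
Under a=0: E1 evaluates to 0, E2 to -1. Distinct ⇒ no rewrite sequence connects them.

NO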